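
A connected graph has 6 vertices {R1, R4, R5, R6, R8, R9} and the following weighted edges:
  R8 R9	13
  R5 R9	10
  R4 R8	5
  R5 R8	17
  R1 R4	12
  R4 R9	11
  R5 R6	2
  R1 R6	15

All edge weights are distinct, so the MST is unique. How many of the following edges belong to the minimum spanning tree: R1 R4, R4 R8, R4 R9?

Kruskal: consider edges lightest-first.
R5 R6 (2): add. Components now {R9} {R1} {R5,R6} {R8} {R4}
R4 R8 (5): add. Components now {R9} {R1} {R5,R6} {R4,R8}
R5 R9 (10): add. Components now {R5,R6,R9} {R1} {R4,R8}
R4 R9 (11): add. Components now {R4,R5,R6,R8,R9} {R1}
R1 R4 (12): add. Components now {R1,R4,R5,R6,R8,R9}
MST edge set: {R5 R6, R4 R8, R5 R9, R4 R9, R1 R4}.
Of the listed edges, {R1 R4, R4 R8, R4 R9} are in the MST → 3.

3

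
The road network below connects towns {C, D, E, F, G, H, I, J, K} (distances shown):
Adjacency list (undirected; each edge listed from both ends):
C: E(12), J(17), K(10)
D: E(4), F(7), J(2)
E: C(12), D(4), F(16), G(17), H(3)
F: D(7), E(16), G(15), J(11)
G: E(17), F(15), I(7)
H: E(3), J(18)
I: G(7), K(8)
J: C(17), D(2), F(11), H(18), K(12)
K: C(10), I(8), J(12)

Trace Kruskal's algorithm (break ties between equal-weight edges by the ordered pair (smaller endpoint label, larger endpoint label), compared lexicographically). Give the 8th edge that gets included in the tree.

C-E

Sort edges by weight, then run Kruskal:
D J (2): add — endpoints in different components.
E H (3): add — endpoints in different components.
D E (4): add — endpoints in different components.
D F (7): add — endpoints in different components.
G I (7): add — endpoints in different components.
I K (8): add — endpoints in different components.
C K (10): add — endpoints in different components.
F J (11): skip — F and J already connected.
C E (12): add — endpoints in different components.
The 8th edge added is C E.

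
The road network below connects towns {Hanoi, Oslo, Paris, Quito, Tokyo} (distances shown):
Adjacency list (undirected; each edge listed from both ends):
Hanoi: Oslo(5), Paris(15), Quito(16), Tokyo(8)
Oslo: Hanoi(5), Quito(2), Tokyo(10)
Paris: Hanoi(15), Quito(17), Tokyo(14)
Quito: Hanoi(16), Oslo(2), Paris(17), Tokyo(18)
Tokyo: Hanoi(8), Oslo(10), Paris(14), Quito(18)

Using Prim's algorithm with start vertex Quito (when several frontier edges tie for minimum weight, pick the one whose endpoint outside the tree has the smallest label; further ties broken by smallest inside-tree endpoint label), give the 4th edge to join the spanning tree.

Paris-Tokyo

Prim, starting at Quito.
Step 1: frontier [Oslo Quito 2, Hanoi Quito 16, Paris Quito 17, Quito Tokyo 18] → take Oslo Quito (2); add Oslo.
Step 2: frontier [Hanoi Oslo 5, Oslo Tokyo 10, Hanoi Quito 16, Paris Quito 17, Quito Tokyo 18] → take Hanoi Oslo (5); add Hanoi.
Step 3: frontier [Hanoi Tokyo 8, Hanoi Paris 15, Oslo Tokyo 10, Paris Quito 17, Quito Tokyo 18] → take Hanoi Tokyo (8); add Tokyo.
Step 4: frontier [Hanoi Paris 15, Paris Quito 17, Paris Tokyo 14] → take Paris Tokyo (14); add Paris.
The 4th edge added is Paris Tokyo.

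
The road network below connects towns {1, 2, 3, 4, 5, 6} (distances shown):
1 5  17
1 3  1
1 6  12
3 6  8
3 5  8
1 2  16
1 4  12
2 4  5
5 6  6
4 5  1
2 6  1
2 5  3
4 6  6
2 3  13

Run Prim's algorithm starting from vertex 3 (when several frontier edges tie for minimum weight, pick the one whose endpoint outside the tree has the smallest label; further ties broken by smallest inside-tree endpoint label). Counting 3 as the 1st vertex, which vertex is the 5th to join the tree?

2

Grow the tree from 3 using Prim:
Step 1: frontier [1 3 1, 3 5 8, 3 6 8, 2 3 13] → take 1 3 (1); add 1.
Step 2: frontier [1 4 12, 1 6 12, 1 2 16, 1 5 17, 3 5 8, 3 6 8, 2 3 13] → take 3 5 (8); add 5.
Step 3: frontier [1 4 12, 1 6 12, 1 2 16, 3 6 8, 2 3 13, 4 5 1, 2 5 3, 5 6 6] → take 4 5 (1); add 4.
Step 4: frontier [1 6 12, 1 2 16, 3 6 8, 2 3 13, 2 4 5, 4 6 6, 2 5 3, 5 6 6] → take 2 5 (3); add 2.
Step 5: frontier [1 6 12, 2 6 1, 3 6 8, 4 6 6, 5 6 6] → take 2 6 (1); add 6.
Vertex order: 3, 1, 5, 4, 2, 6. The 5th vertex is 2.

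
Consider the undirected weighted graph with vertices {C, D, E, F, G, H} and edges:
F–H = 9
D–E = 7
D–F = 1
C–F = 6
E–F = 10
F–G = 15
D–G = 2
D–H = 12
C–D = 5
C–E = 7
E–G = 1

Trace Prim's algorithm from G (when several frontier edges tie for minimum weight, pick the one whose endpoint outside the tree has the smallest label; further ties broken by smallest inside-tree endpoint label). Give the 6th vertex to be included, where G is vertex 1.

H

Prim's algorithm from G:
Step 1: frontier [E–G 1, D–G 2, F–G 15] → take E–G (1); add E.
Step 2: frontier [C–E 7, D–E 7, E–F 10, D–G 2, F–G 15] → take D–G (2); add D.
Step 3: frontier [D–F 1, C–D 5, D–H 12, C–E 7, E–F 10, F–G 15] → take D–F (1); add F.
Step 4: frontier [C–D 5, D–H 12, C–E 7, C–F 6, F–H 9] → take C–D (5); add C.
Step 5: frontier [D–H 12, F–H 9] → take F–H (9); add H.
Vertex order: G, E, D, F, C, H. The 6th vertex is H.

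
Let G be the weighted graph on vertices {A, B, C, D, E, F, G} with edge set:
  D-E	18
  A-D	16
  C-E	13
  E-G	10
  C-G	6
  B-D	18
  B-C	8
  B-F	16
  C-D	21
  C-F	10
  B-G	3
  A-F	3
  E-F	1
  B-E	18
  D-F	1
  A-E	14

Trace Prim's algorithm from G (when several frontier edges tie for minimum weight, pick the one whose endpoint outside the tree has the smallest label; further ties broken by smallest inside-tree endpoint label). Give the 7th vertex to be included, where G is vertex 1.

A

Grow the tree from G using Prim:
Step 1: cheapest edge leaving the tree is B-G (3); add B.
Step 2: cheapest edge leaving the tree is C-G (6); add C.
Step 3: cheapest edge leaving the tree is E-G (10); add E.
Step 4: cheapest edge leaving the tree is E-F (1); add F.
Step 5: cheapest edge leaving the tree is D-F (1); add D.
Step 6: cheapest edge leaving the tree is A-F (3); add A.
Vertex order: G, B, C, E, F, D, A. The 7th vertex is A.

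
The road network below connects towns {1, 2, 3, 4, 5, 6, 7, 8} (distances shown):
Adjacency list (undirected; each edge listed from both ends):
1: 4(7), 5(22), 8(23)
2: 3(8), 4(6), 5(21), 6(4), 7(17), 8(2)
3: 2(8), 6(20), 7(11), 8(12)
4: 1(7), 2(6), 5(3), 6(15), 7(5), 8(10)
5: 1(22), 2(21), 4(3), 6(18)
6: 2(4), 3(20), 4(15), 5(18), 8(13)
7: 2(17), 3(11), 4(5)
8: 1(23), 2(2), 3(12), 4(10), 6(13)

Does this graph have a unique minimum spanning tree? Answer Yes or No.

Kruskal: consider edges lightest-first.
2—8 (2): add — endpoints in different components.
4—5 (3): add — endpoints in different components.
2—6 (4): add — endpoints in different components.
4—7 (5): add — endpoints in different components.
2—4 (6): add — endpoints in different components.
1—4 (7): add — endpoints in different components.
2—3 (8): add — endpoints in different components.
Every non-tree edge has weight strictly greater than the heaviest edge on the tree path between its endpoints, so the MST is unique.

Yes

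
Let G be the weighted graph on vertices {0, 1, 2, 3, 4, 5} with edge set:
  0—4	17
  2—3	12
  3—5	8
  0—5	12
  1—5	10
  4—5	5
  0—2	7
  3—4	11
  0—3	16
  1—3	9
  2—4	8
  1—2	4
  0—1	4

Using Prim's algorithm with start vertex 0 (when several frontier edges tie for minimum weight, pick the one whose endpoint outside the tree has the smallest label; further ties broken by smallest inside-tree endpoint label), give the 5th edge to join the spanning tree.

3-5

Prim, starting at 0.
Step 1: frontier [0—1 4, 0—2 7, 0—5 12, 0—3 16, 0—4 17] → take 0—1 (4); add 1.
Step 2: frontier [0—2 7, 0—5 12, 0—3 16, 0—4 17, 1—2 4, 1—3 9, 1—5 10] → take 1—2 (4); add 2.
Step 3: frontier [0—5 12, 0—3 16, 0—4 17, 1—3 9, 1—5 10, 2—4 8, 2—3 12] → take 2—4 (8); add 4.
Step 4: frontier [0—5 12, 0—3 16, 1—3 9, 1—5 10, 2—3 12, 4—5 5, 3—4 11] → take 4—5 (5); add 5.
Step 5: frontier [0—3 16, 1—3 9, 2—3 12, 3—4 11, 3—5 8] → take 3—5 (8); add 3.
The 5th edge added is 3—5.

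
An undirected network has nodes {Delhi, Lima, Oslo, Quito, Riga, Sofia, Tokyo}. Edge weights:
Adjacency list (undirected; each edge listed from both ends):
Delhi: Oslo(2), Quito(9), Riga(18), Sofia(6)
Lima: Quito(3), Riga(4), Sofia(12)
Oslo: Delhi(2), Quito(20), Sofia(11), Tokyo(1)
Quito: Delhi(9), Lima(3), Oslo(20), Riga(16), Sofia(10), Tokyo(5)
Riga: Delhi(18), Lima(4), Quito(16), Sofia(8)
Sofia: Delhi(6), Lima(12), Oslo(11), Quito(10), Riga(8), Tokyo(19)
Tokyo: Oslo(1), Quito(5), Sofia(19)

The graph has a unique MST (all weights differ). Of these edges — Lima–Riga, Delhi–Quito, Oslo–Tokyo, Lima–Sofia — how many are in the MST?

Kruskal's algorithm — process edges by increasing weight (ties by edge label):
Oslo–Tokyo (1): add — endpoints in different components.
Delhi–Oslo (2): add — endpoints in different components.
Lima–Quito (3): add — endpoints in different components.
Lima–Riga (4): add — endpoints in different components.
Quito–Tokyo (5): add — endpoints in different components.
Delhi–Sofia (6): add — endpoints in different components.
MST edge set: {Oslo–Tokyo, Delhi–Oslo, Lima–Quito, Lima–Riga, Quito–Tokyo, Delhi–Sofia}.
Of the listed edges, {Lima–Riga, Oslo–Tokyo} are in the MST → 2.

2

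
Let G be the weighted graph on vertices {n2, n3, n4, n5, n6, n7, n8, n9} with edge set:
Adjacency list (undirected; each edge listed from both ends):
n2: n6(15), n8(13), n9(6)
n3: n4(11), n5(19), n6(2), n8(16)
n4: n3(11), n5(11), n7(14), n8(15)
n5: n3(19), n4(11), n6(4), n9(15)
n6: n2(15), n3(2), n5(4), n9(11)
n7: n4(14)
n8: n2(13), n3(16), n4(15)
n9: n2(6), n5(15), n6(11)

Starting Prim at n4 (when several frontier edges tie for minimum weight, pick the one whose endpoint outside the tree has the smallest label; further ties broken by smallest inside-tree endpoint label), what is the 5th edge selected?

Prim, starting at n4.
Step 1: frontier [n3—n4 11, n4—n5 11, n4—n7 14, n4—n8 15] → take n3—n4 (11); add n3.
Step 2: frontier [n3—n6 2, n3—n8 16, n3—n5 19, n4—n5 11, n4—n7 14, n4—n8 15] → take n3—n6 (2); add n6.
Step 3: frontier [n3—n8 16, n3—n5 19, n4—n5 11, n4—n7 14, n4—n8 15, n5—n6 4, n6—n9 11, n2—n6 15] → take n5—n6 (4); add n5.
Step 4: frontier [n3—n8 16, n4—n7 14, n4—n8 15, n5—n9 15, n6—n9 11, n2—n6 15] → take n6—n9 (11); add n9.
Step 5: frontier [n3—n8 16, n4—n7 14, n4—n8 15, n2—n6 15, n2—n9 6] → take n2—n9 (6); add n2.
Step 6: frontier [n2—n8 13, n3—n8 16, n4—n7 14, n4—n8 15] → take n2—n8 (13); add n8.
Step 7: frontier [n4—n7 14] → take n4—n7 (14); add n7.
The 5th edge added is n2—n9.

n2-n9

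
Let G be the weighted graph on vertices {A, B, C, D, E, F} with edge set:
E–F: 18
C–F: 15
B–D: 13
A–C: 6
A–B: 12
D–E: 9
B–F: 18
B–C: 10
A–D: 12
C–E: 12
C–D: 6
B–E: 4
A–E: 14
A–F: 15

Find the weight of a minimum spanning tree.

Sort edges by weight, then run Kruskal:
B–E (4): add — endpoints in different components.
A–C (6): add — endpoints in different components.
C–D (6): add — endpoints in different components.
D–E (9): add — endpoints in different components.
B–C (10): skip — B and C already connected.
A–B (12): skip — A and B already connected.
A–D (12): skip — A and D already connected.
C–E (12): skip — C and E already connected.
B–D (13): skip — B and D already connected.
A–E (14): skip — A and E already connected.
A–F (15): add — endpoints in different components.
MST edges: B–E, A–C, C–D, D–E, A–F; total weight 4+6+6+9+15 = 40.

40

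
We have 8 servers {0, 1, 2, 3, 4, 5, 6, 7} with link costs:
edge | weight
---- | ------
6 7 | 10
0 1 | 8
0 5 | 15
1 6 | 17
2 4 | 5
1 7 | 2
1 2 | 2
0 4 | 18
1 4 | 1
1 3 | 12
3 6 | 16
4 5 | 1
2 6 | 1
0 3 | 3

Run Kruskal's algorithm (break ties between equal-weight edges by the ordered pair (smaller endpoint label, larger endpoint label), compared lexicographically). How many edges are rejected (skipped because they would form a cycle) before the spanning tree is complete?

1

Kruskal: consider edges lightest-first.
1 4 (1): add — endpoints in different components.
2 6 (1): add — endpoints in different components.
4 5 (1): add — endpoints in different components.
1 2 (2): add — endpoints in different components.
1 7 (2): add — endpoints in different components.
0 3 (3): add — endpoints in different components.
2 4 (5): skip — 2 and 4 already connected.
0 1 (8): add — endpoints in different components.
Edges rejected before the tree was complete: 1.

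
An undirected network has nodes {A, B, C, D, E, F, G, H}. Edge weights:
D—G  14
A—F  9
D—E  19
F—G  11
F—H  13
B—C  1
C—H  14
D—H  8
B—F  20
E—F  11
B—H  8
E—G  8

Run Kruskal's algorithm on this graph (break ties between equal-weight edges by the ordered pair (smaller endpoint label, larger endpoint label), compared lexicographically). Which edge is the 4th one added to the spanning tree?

Kruskal's algorithm — process edges by increasing weight (ties by edge label):
B—C (1): add — endpoints in different components.
B—H (8): add — endpoints in different components.
D—H (8): add — endpoints in different components.
E—G (8): add — endpoints in different components.
A—F (9): add — endpoints in different components.
E—F (11): add — endpoints in different components.
F—G (11): skip — F and G already connected.
F—H (13): add — endpoints in different components.
The 4th edge added is E—G.

E-G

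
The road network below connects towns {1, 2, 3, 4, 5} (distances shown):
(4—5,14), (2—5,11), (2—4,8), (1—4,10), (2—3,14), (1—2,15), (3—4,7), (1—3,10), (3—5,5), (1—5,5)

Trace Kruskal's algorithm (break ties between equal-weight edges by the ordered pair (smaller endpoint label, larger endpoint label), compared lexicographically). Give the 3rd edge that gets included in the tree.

Sort edges by weight, then run Kruskal:
1—5 (5): add — endpoints in different components.
3—5 (5): add — endpoints in different components.
3—4 (7): add — endpoints in different components.
2—4 (8): add — endpoints in different components.
The 3rd edge added is 3—4.

3-4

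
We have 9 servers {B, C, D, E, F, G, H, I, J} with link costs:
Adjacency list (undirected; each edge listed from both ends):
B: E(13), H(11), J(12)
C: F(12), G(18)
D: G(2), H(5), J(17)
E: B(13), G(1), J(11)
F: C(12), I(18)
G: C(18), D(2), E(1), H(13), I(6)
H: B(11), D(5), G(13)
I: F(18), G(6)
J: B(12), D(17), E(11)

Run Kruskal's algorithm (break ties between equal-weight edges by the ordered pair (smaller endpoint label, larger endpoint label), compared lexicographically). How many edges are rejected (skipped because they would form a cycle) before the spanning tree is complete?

4

Kruskal: consider edges lightest-first.
E—G (1): add — endpoints in different components.
D—G (2): add — endpoints in different components.
D—H (5): add — endpoints in different components.
G—I (6): add — endpoints in different components.
B—H (11): add — endpoints in different components.
E—J (11): add — endpoints in different components.
B—J (12): skip — B and J already connected.
C—F (12): add — endpoints in different components.
B—E (13): skip — B and E already connected.
G—H (13): skip — G and H already connected.
D—J (17): skip — D and J already connected.
C—G (18): add — endpoints in different components.
Edges rejected before the tree was complete: 4.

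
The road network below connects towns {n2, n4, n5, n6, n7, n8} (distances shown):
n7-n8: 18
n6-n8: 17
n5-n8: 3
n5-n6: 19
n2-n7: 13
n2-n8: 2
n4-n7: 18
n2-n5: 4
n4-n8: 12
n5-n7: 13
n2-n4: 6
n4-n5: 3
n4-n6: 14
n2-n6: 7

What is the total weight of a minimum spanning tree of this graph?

Prim's algorithm from n7:
Step 1: frontier [n2-n7 13, n5-n7 13, n4-n7 18, n7-n8 18] → take n2-n7 (13); add n2.
Step 2: frontier [n2-n8 2, n2-n5 4, n2-n4 6, n2-n6 7, n5-n7 13, n4-n7 18, n7-n8 18] → take n2-n8 (2); add n8.
Step 3: frontier [n2-n5 4, n2-n4 6, n2-n6 7, n5-n7 13, n4-n7 18, n5-n8 3, n4-n8 12, n6-n8 17] → take n5-n8 (3); add n5.
Step 4: frontier [n2-n4 6, n2-n6 7, n4-n5 3, n5-n6 19, n4-n7 18, n4-n8 12, n6-n8 17] → take n4-n5 (3); add n4.
Step 5: frontier [n2-n6 7, n4-n6 14, n5-n6 19, n6-n8 17] → take n2-n6 (7); add n6.
MST edges: n2-n7, n2-n8, n5-n8, n4-n5, n2-n6; total weight 13+2+3+3+7 = 28.

28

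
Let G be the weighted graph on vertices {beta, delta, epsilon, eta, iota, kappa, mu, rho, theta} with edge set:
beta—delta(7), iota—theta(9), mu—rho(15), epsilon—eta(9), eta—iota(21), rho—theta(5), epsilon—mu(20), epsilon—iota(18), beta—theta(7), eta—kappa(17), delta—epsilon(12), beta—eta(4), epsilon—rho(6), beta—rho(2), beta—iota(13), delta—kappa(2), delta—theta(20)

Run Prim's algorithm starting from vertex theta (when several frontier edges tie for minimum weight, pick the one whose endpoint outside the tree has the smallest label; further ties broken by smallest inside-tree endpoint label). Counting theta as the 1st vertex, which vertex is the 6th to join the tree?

Grow the tree from theta using Prim:
Step 1: cheapest edge leaving the tree is rho—theta (5); add rho.
Step 2: cheapest edge leaving the tree is beta—rho (2); add beta.
Step 3: cheapest edge leaving the tree is beta—eta (4); add eta.
Step 4: cheapest edge leaving the tree is epsilon—rho (6); add epsilon.
Step 5: cheapest edge leaving the tree is beta—delta (7); add delta.
Step 6: cheapest edge leaving the tree is delta—kappa (2); add kappa.
Step 7: cheapest edge leaving the tree is iota—theta (9); add iota.
Step 8: cheapest edge leaving the tree is mu—rho (15); add mu.
Vertex order: theta, rho, beta, eta, epsilon, delta, kappa, iota, mu. The 6th vertex is delta.

delta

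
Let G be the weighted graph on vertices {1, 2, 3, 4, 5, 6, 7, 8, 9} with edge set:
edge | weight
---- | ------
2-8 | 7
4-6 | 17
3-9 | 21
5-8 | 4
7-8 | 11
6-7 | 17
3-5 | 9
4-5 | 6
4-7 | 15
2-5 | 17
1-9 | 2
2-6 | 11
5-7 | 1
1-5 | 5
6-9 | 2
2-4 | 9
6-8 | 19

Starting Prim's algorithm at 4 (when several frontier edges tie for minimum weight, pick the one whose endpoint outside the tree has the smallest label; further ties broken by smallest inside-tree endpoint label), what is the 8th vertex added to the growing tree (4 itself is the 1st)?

Prim, starting at 4.
Step 1: cheapest edge leaving the tree is 4-5 (6); add 5.
Step 2: cheapest edge leaving the tree is 5-7 (1); add 7.
Step 3: cheapest edge leaving the tree is 5-8 (4); add 8.
Step 4: cheapest edge leaving the tree is 1-5 (5); add 1.
Step 5: cheapest edge leaving the tree is 1-9 (2); add 9.
Step 6: cheapest edge leaving the tree is 6-9 (2); add 6.
Step 7: cheapest edge leaving the tree is 2-8 (7); add 2.
Step 8: cheapest edge leaving the tree is 3-5 (9); add 3.
Vertex order: 4, 5, 7, 8, 1, 9, 6, 2, 3. The 8th vertex is 2.

2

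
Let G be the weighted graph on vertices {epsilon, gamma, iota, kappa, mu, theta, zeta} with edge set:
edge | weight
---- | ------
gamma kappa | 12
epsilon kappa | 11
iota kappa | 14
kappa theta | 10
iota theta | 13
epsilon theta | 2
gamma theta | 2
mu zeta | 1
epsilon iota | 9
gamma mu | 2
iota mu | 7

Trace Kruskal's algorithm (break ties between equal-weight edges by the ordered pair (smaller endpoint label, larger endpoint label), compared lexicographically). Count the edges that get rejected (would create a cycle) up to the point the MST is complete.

1

Kruskal's algorithm — process edges by increasing weight (ties by edge label):
mu zeta (1): add — endpoints in different components.
epsilon theta (2): add — endpoints in different components.
gamma mu (2): add — endpoints in different components.
gamma theta (2): add — endpoints in different components.
iota mu (7): add — endpoints in different components.
epsilon iota (9): skip — epsilon and iota already connected.
kappa theta (10): add — endpoints in different components.
Edges rejected before the tree was complete: 1.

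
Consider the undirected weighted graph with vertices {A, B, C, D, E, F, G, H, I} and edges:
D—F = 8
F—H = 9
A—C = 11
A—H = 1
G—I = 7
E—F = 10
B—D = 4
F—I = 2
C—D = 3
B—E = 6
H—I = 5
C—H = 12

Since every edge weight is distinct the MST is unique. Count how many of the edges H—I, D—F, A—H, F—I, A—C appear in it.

4

Kruskal's algorithm — process edges by increasing weight (ties by edge label):
A—H (1): add — endpoints in different components.
F—I (2): add — endpoints in different components.
C—D (3): add — endpoints in different components.
B—D (4): add — endpoints in different components.
H—I (5): add — endpoints in different components.
B—E (6): add — endpoints in different components.
G—I (7): add — endpoints in different components.
D—F (8): add — endpoints in different components.
MST edge set: {A—H, F—I, C—D, B—D, H—I, B—E, G—I, D—F}.
Of the listed edges, {H—I, D—F, A—H, F—I} are in the MST → 4.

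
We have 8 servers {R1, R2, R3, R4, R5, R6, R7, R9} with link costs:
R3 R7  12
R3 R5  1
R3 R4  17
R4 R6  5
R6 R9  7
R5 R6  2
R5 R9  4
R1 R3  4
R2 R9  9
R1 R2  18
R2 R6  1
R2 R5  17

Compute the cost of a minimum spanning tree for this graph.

Prim, starting at R2.
Step 1: frontier [R2 R6 1, R2 R9 9, R2 R5 17, R1 R2 18] → take R2 R6 (1); add R6.
Step 2: frontier [R2 R9 9, R2 R5 17, R1 R2 18, R5 R6 2, R4 R6 5, R6 R9 7] → take R5 R6 (2); add R5.
Step 3: frontier [R2 R9 9, R1 R2 18, R3 R5 1, R5 R9 4, R4 R6 5, R6 R9 7] → take R3 R5 (1); add R3.
Step 4: frontier [R2 R9 9, R1 R2 18, R1 R3 4, R3 R7 12, R3 R4 17, R5 R9 4, R4 R6 5, R6 R9 7] → take R1 R3 (4); add R1.
Step 5: frontier [R2 R9 9, R3 R7 12, R3 R4 17, R5 R9 4, R4 R6 5, R6 R9 7] → take R5 R9 (4); add R9.
Step 6: frontier [R3 R7 12, R3 R4 17, R4 R6 5] → take R4 R6 (5); add R4.
Step 7: frontier [R3 R7 12] → take R3 R7 (12); add R7.
MST edges: R2 R6, R5 R6, R3 R5, R1 R3, R5 R9, R4 R6, R3 R7; total weight 1+2+1+4+4+5+12 = 29.

29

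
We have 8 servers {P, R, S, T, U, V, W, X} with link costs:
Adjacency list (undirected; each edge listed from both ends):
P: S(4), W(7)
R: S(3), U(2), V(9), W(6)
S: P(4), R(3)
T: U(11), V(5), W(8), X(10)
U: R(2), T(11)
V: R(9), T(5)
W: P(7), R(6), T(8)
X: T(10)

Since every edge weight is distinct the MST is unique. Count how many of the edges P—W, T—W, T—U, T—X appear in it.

2

Sort edges by weight, then run Kruskal:
R—U (2): add — endpoints in different components.
R—S (3): add — endpoints in different components.
P—S (4): add — endpoints in different components.
T—V (5): add — endpoints in different components.
R—W (6): add — endpoints in different components.
P—W (7): skip — W and P already connected.
T—W (8): add — endpoints in different components.
R—V (9): skip — V and R already connected.
T—X (10): add — endpoints in different components.
MST edge set: {R—U, R—S, P—S, T—V, R—W, T—W, T—X}.
Of the listed edges, {T—W, T—X} are in the MST → 2.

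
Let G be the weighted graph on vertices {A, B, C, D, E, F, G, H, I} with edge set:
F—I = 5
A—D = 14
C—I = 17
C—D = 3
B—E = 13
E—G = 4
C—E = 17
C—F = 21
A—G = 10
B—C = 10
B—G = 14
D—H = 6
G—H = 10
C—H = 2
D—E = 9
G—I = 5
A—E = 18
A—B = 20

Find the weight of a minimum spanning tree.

48

Prim's algorithm from I:
Step 1: cheapest edge leaving the tree is F—I (5); add F.
Step 2: cheapest edge leaving the tree is G—I (5); add G.
Step 3: cheapest edge leaving the tree is E—G (4); add E.
Step 4: cheapest edge leaving the tree is D—E (9); add D.
Step 5: cheapest edge leaving the tree is C—D (3); add C.
Step 6: cheapest edge leaving the tree is C—H (2); add H.
Step 7: cheapest edge leaving the tree is A—G (10); add A.
Step 8: cheapest edge leaving the tree is B—C (10); add B.
MST edges: F—I, G—I, E—G, D—E, C—D, C—H, A—G, B—C; total weight 5+5+4+9+3+2+10+10 = 48.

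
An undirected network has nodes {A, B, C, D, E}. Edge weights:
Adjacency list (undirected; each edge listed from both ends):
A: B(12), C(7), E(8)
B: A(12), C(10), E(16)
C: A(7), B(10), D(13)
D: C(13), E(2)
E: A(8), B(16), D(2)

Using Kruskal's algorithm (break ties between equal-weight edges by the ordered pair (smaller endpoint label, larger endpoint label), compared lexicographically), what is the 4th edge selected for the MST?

B-C

Kruskal: consider edges lightest-first.
D—E (2): add. Components now {A} {B} {C} {D,E}
A—C (7): add. Components now {A,C} {B} {D,E}
A—E (8): add. Components now {A,C,D,E} {B}
B—C (10): add. Components now {A,B,C,D,E}
The 4th edge added is B—C.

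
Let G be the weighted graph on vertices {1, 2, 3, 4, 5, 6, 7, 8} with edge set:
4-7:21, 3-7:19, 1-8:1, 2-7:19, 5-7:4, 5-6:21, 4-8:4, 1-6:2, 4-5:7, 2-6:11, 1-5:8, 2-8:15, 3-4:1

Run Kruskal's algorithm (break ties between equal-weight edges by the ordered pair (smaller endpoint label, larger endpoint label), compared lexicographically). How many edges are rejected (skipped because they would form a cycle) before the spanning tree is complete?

1

Kruskal's algorithm — process edges by increasing weight (ties by edge label):
1-8 (1): add — endpoints in different components.
3-4 (1): add — endpoints in different components.
1-6 (2): add — endpoints in different components.
4-8 (4): add — endpoints in different components.
5-7 (4): add — endpoints in different components.
4-5 (7): add — endpoints in different components.
1-5 (8): skip — 1 and 5 already connected.
2-6 (11): add — endpoints in different components.
Edges rejected before the tree was complete: 1.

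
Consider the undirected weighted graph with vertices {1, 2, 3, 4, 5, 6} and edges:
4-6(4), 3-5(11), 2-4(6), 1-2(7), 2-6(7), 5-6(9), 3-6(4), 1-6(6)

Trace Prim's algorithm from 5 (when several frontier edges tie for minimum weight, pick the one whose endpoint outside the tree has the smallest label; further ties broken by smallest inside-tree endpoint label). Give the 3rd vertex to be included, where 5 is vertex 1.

Prim, starting at 5.
Step 1: frontier [5-6 9, 3-5 11] → take 5-6 (9); add 6.
Step 2: frontier [3-5 11, 3-6 4, 4-6 4, 1-6 6, 2-6 7] → take 3-6 (4); add 3.
Step 3: frontier [4-6 4, 1-6 6, 2-6 7] → take 4-6 (4); add 4.
Step 4: frontier [2-4 6, 1-6 6, 2-6 7] → take 1-6 (6); add 1.
Step 5: frontier [1-2 7, 2-4 6, 2-6 7] → take 2-4 (6); add 2.
Vertex order: 5, 6, 3, 4, 1, 2. The 3rd vertex is 3.

3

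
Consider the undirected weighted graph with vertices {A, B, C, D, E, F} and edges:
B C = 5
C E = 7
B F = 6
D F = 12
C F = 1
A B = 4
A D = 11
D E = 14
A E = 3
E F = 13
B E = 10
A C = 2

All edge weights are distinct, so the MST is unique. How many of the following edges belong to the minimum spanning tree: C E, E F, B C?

0

Kruskal: consider edges lightest-first.
C F (1): add — endpoints in different components.
A C (2): add — endpoints in different components.
A E (3): add — endpoints in different components.
A B (4): add — endpoints in different components.
B C (5): skip — B and C already connected.
B F (6): skip — B and F already connected.
C E (7): skip — C and E already connected.
B E (10): skip — B and E already connected.
A D (11): add — endpoints in different components.
MST edge set: {C F, A C, A E, A B, A D}.
Of the listed edges, {} are in the MST → 0.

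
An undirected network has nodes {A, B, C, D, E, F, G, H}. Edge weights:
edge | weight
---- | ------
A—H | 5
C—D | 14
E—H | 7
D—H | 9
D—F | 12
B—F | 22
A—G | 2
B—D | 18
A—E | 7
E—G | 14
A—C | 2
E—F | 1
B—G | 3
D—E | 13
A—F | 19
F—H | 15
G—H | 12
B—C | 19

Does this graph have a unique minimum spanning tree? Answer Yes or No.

No

Sort edges by weight, then run Kruskal:
E—F (1): add — endpoints in different components.
A—C (2): add — endpoints in different components.
A—G (2): add — endpoints in different components.
B—G (3): add — endpoints in different components.
A—H (5): add — endpoints in different components.
A—E (7): add — endpoints in different components.
E—H (7): skip — E and H already connected.
D—H (9): add — endpoints in different components.
Non-tree edge E—H has weight 7, equal to the heaviest edge on its tree cycle — swapping gives another MST of the same weight. Not unique.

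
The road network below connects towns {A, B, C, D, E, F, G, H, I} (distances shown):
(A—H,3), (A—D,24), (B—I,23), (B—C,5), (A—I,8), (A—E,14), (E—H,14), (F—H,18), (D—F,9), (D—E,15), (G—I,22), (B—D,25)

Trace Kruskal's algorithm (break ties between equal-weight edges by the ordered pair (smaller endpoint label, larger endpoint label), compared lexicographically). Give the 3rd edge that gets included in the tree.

Kruskal: consider edges lightest-first.
A—H (3): add — endpoints in different components.
B—C (5): add — endpoints in different components.
A—I (8): add — endpoints in different components.
D—F (9): add — endpoints in different components.
A—E (14): add — endpoints in different components.
E—H (14): skip — E and H already connected.
D—E (15): add — endpoints in different components.
F—H (18): skip — F and H already connected.
G—I (22): add — endpoints in different components.
B—I (23): add — endpoints in different components.
The 3rd edge added is A—I.

A-I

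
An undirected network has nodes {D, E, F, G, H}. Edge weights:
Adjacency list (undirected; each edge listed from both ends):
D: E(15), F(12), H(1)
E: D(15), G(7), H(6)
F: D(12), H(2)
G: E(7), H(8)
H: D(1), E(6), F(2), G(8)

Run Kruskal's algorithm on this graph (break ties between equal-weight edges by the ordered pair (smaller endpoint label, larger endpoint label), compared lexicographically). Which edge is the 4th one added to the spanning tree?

E-G

Kruskal's algorithm — process edges by increasing weight (ties by edge label):
D H (1): add. Components now {D,H} {E} {F} {G}
F H (2): add. Components now {D,F,H} {E} {G}
E H (6): add. Components now {D,E,F,H} {G}
E G (7): add. Components now {D,E,F,G,H}
The 4th edge added is E G.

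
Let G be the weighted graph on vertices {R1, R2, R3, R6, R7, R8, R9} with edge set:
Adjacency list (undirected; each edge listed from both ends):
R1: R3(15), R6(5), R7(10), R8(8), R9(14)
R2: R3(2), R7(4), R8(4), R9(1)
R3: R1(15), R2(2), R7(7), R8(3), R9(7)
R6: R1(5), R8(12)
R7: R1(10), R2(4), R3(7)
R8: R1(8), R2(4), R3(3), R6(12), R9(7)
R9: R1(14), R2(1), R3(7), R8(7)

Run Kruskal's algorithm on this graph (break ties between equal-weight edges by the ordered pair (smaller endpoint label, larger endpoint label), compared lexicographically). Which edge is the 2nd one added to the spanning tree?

Kruskal: consider edges lightest-first.
R2–R9 (1): add. Components now {R8} {R6} {R2,R9} {R1} {R3} {R7}
R2–R3 (2): add. Components now {R8} {R6} {R2,R3,R9} {R1} {R7}
R3–R8 (3): add. Components now {R2,R3,R8,R9} {R6} {R1} {R7}
R2–R7 (4): add. Components now {R2,R3,R7,R8,R9} {R6} {R1}
R2–R8 (4): skip — R8 and R2 already connected.
R1–R6 (5): add. Components now {R2,R3,R7,R8,R9} {R1,R6}
R3–R7 (7): skip — R3 and R7 already connected.
R3–R9 (7): skip — R9 and R3 already connected.
R8–R9 (7): skip — R8 and R9 already connected.
R1–R8 (8): add. Components now {R1,R2,R3,R6,R7,R8,R9}
The 2nd edge added is R2–R3.

R2-R3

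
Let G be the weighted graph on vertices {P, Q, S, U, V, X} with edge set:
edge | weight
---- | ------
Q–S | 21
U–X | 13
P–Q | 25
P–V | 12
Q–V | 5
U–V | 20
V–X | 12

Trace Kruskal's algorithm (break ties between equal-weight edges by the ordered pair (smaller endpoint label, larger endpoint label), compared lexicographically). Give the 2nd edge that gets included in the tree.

Sort edges by weight, then run Kruskal:
Q–V (5): add. Components now {Q,V} {P} {U} {X} {S}
P–V (12): add. Components now {P,Q,V} {U} {X} {S}
V–X (12): add. Components now {P,Q,V,X} {U} {S}
U–X (13): add. Components now {P,Q,U,V,X} {S}
U–V (20): skip — U and V already connected.
Q–S (21): add. Components now {P,Q,S,U,V,X}
The 2nd edge added is P–V.

P-V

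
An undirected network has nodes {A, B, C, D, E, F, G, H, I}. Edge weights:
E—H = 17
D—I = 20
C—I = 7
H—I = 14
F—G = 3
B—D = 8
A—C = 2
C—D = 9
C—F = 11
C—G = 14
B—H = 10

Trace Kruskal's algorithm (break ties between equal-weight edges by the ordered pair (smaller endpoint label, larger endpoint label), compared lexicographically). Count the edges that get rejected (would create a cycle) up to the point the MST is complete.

Kruskal: consider edges lightest-first.
A—C (2): add — endpoints in different components.
F—G (3): add — endpoints in different components.
C—I (7): add — endpoints in different components.
B—D (8): add — endpoints in different components.
C—D (9): add — endpoints in different components.
B—H (10): add — endpoints in different components.
C—F (11): add — endpoints in different components.
C—G (14): skip — C and G already connected.
H—I (14): skip — H and I already connected.
E—H (17): add — endpoints in different components.
Edges rejected before the tree was complete: 2.

2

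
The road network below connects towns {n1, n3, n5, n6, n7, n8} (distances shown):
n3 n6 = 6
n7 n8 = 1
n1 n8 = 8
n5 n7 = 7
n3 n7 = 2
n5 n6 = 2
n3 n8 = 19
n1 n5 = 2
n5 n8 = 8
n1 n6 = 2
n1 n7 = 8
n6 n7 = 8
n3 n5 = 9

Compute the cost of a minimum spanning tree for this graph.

Prim's algorithm from n7:
Step 1: frontier [n7 n8 1, n3 n7 2, n5 n7 7, n1 n7 8, n6 n7 8] → take n7 n8 (1); add n8.
Step 2: frontier [n3 n7 2, n5 n7 7, n1 n7 8, n6 n7 8, n1 n8 8, n5 n8 8, n3 n8 19] → take n3 n7 (2); add n3.
Step 3: frontier [n3 n6 6, n3 n5 9, n5 n7 7, n1 n7 8, n6 n7 8, n1 n8 8, n5 n8 8] → take n3 n6 (6); add n6.
Step 4: frontier [n3 n5 9, n1 n6 2, n5 n6 2, n5 n7 7, n1 n7 8, n1 n8 8, n5 n8 8] → take n1 n6 (2); add n1.
Step 5: frontier [n1 n5 2, n3 n5 9, n5 n6 2, n5 n7 7, n5 n8 8] → take n1 n5 (2); add n5.
MST edges: n7 n8, n3 n7, n3 n6, n1 n6, n1 n5; total weight 1+2+6+2+2 = 13.

13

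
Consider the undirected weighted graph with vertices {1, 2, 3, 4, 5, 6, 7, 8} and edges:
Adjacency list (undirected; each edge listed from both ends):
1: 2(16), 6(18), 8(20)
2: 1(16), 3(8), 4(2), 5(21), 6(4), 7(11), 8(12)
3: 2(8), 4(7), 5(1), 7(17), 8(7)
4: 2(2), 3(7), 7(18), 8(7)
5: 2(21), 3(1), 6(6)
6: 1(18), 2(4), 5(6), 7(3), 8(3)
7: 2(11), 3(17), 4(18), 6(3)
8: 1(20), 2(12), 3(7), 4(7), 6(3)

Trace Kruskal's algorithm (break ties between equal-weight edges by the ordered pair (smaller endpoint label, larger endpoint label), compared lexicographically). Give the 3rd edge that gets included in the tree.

Kruskal: consider edges lightest-first.
3—5 (1): add — endpoints in different components.
2—4 (2): add — endpoints in different components.
6—7 (3): add — endpoints in different components.
6—8 (3): add — endpoints in different components.
2—6 (4): add — endpoints in different components.
5—6 (6): add — endpoints in different components.
3—4 (7): skip — 3 and 4 already connected.
3—8 (7): skip — 3 and 8 already connected.
4—8 (7): skip — 4 and 8 already connected.
2—3 (8): skip — 2 and 3 already connected.
2—7 (11): skip — 2 and 7 already connected.
2—8 (12): skip — 2 and 8 already connected.
1—2 (16): add — endpoints in different components.
The 3rd edge added is 6—7.

6-7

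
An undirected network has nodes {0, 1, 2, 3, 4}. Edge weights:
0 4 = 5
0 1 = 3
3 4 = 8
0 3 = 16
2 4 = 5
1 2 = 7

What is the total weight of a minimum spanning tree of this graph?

Prim's algorithm from 1:
Step 1: frontier [0 1 3, 1 2 7] → take 0 1 (3); add 0.
Step 2: frontier [0 4 5, 0 3 16, 1 2 7] → take 0 4 (5); add 4.
Step 3: frontier [0 3 16, 1 2 7, 2 4 5, 3 4 8] → take 2 4 (5); add 2.
Step 4: frontier [0 3 16, 3 4 8] → take 3 4 (8); add 3.
MST edges: 0 1, 0 4, 2 4, 3 4; total weight 3+5+5+8 = 21.

21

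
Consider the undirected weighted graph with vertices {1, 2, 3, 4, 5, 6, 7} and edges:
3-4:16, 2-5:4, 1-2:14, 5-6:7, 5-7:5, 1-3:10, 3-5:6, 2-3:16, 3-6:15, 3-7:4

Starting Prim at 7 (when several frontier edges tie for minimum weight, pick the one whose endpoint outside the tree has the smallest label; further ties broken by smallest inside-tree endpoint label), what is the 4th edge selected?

5-6

Prim, starting at 7.
Step 1: cheapest edge leaving the tree is 3-7 (4); add 3.
Step 2: cheapest edge leaving the tree is 5-7 (5); add 5.
Step 3: cheapest edge leaving the tree is 2-5 (4); add 2.
Step 4: cheapest edge leaving the tree is 5-6 (7); add 6.
Step 5: cheapest edge leaving the tree is 1-3 (10); add 1.
Step 6: cheapest edge leaving the tree is 3-4 (16); add 4.
The 4th edge added is 5-6.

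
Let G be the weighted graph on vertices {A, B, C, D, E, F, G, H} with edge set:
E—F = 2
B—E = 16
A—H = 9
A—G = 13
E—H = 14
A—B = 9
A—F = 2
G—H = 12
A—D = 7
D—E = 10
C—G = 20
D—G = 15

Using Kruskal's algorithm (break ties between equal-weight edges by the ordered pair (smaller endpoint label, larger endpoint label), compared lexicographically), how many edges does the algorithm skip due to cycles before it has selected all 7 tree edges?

Sort edges by weight, then run Kruskal:
A—F (2): add — endpoints in different components.
E—F (2): add — endpoints in different components.
A—D (7): add — endpoints in different components.
A—B (9): add — endpoints in different components.
A—H (9): add — endpoints in different components.
D—E (10): skip — D and E already connected.
G—H (12): add — endpoints in different components.
A—G (13): skip — A and G already connected.
E—H (14): skip — E and H already connected.
D—G (15): skip — D and G already connected.
B—E (16): skip — B and E already connected.
C—G (20): add — endpoints in different components.
Edges rejected before the tree was complete: 5.

5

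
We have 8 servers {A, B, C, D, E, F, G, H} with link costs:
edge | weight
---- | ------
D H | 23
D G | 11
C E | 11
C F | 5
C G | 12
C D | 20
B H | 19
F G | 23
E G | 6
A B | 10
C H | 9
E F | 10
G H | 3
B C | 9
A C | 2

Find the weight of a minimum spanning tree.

Kruskal's algorithm — process edges by increasing weight (ties by edge label):
A C (2): add — endpoints in different components.
G H (3): add — endpoints in different components.
C F (5): add — endpoints in different components.
E G (6): add — endpoints in different components.
B C (9): add — endpoints in different components.
C H (9): add — endpoints in different components.
A B (10): skip — A and B already connected.
E F (10): skip — E and F already connected.
C E (11): skip — C and E already connected.
D G (11): add — endpoints in different components.
MST edges: A C, G H, C F, E G, B C, C H, D G; total weight 2+3+5+6+9+9+11 = 45.

45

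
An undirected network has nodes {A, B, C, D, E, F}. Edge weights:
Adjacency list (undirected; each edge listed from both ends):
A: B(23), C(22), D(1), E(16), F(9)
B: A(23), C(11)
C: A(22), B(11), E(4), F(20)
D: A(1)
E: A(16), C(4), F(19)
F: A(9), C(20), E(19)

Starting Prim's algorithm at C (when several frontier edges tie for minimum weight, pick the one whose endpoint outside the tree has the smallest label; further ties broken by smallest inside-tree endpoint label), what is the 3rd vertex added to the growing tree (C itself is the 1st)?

Prim's algorithm from C:
Step 1: frontier [C—E 4, B—C 11, C—F 20, A—C 22] → take C—E (4); add E.
Step 2: frontier [B—C 11, C—F 20, A—C 22, A—E 16, E—F 19] → take B—C (11); add B.
Step 3: frontier [A—B 23, C—F 20, A—C 22, A—E 16, E—F 19] → take A—E (16); add A.
Step 4: frontier [A—D 1, A—F 9, C—F 20, E—F 19] → take A—D (1); add D.
Step 5: frontier [A—F 9, C—F 20, E—F 19] → take A—F (9); add F.
Vertex order: C, E, B, A, D, F. The 3rd vertex is B.

B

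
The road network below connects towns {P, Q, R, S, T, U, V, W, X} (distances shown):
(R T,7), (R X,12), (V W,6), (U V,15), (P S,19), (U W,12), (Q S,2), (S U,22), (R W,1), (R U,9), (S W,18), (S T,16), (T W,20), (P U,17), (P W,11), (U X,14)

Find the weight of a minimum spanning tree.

Prim, starting at T.
Step 1: cheapest edge leaving the tree is R T (7); add R.
Step 2: cheapest edge leaving the tree is R W (1); add W.
Step 3: cheapest edge leaving the tree is V W (6); add V.
Step 4: cheapest edge leaving the tree is R U (9); add U.
Step 5: cheapest edge leaving the tree is P W (11); add P.
Step 6: cheapest edge leaving the tree is R X (12); add X.
Step 7: cheapest edge leaving the tree is S T (16); add S.
Step 8: cheapest edge leaving the tree is Q S (2); add Q.
MST edges: R T, R W, V W, R U, P W, R X, S T, Q S; total weight 7+1+6+9+11+12+16+2 = 64.

64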